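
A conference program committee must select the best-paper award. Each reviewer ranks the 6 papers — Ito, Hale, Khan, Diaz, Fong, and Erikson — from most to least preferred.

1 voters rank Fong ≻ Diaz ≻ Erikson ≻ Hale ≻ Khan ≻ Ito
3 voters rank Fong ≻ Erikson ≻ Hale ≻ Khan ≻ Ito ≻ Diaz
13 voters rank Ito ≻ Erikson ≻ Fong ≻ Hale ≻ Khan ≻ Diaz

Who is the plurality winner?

Ito

First-place vote totals:
  Ito: 13
  Hale: 0
  Khan: 0
  Diaz: 0
  Fong: 4
  Erikson: 0
Ito has the most first-place votes.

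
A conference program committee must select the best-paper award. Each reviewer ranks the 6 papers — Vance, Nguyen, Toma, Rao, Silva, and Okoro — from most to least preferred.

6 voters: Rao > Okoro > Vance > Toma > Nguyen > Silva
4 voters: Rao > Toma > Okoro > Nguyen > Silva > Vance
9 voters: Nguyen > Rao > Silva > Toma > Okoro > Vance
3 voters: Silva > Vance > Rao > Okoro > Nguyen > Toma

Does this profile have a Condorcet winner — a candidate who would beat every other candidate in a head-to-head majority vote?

Head-to-head results (22 voters total):
Vance vs Nguyen: Nguyen wins 13–9.
Vance vs Toma: Toma wins 13–9.
Vance vs Rao: Rao wins 19–3.
Vance vs Silva: Silva wins 16–6.
Vance vs Okoro: Okoro wins 19–3.
Nguyen vs Toma: Nguyen wins 12–10.
Nguyen vs Rao: Rao wins 13–9.
Nguyen vs Silva: Nguyen wins 19–3.
Nguyen vs Okoro: Okoro wins 13–9.
Toma vs Rao: Rao wins 22–0.
Toma vs Silva: Silva wins 12–10.
Toma vs Okoro: Toma wins 13–9.
Rao vs Silva: Rao wins 19–3.
Rao vs Okoro: Rao wins 22–0.
Silva vs Okoro: Silva wins 12–10.
Rao beats each rival — Vance (19–3), Nguyen (13–9), Toma (22–0), Silva (19–3), Okoro (22–0) — so Rao is the Condorcet winner.

Yes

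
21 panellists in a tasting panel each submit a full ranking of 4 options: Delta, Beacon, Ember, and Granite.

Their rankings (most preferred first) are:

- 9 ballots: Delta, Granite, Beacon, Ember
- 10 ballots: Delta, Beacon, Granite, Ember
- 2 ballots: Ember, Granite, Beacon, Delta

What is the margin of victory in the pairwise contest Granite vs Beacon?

Ballots ranking Granite above Beacon: 9+2 = 11.
Ballots ranking Beacon above Granite: 10.
Granite wins 11–10, a margin of 1.

1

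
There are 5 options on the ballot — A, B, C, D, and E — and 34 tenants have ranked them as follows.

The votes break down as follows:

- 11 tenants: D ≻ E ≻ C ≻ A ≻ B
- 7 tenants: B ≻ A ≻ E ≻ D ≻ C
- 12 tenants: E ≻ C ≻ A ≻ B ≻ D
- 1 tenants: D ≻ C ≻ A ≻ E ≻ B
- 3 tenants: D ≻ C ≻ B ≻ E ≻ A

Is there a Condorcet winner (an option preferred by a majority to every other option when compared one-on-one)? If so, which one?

Head-to-head results (34 voters total):
A vs B: A wins 24–10.
A vs C: C wins 27–7.
A vs D: A wins 19–15.
A vs E: E wins 26–8.
B vs C: C wins 27–7.
B vs D: B wins 19–15.
B vs E: E wins 24–10.
C vs D: D wins 22–12.
C vs E: E wins 30–4.
D vs E: E wins 19–15.
E beats each rival — A (26–8), B (24–10), C (30–4), D (19–15) — so E is the Condorcet winner.

E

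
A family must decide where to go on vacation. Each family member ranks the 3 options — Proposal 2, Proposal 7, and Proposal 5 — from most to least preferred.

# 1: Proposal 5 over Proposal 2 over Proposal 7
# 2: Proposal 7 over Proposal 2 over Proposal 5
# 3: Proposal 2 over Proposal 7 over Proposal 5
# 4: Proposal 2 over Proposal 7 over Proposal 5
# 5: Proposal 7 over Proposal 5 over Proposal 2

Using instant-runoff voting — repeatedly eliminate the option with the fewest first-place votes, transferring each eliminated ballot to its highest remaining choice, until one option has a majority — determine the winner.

Proposal 2

Round 1: Proposal 2 2, Proposal 7 2, Proposal 5 1. Proposal 5 has the fewest and is eliminated.
Round 2: Proposal 2 3, Proposal 7 2. Proposal 2 has a majority.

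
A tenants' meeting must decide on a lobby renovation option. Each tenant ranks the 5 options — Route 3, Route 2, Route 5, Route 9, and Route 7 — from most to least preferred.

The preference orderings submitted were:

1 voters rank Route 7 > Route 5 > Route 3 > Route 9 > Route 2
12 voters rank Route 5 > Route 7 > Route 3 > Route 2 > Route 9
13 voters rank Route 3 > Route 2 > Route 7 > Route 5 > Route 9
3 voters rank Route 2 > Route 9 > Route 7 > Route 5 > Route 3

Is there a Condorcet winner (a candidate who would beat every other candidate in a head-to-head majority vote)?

Head-to-head results (29 voters total):
Route 3 vs Route 2: Route 3 wins 26–3.
Route 3 vs Route 5: Route 5 wins 16–13.
Route 3 vs Route 9: Route 3 wins 26–3.
Route 3 vs Route 7: Route 7 wins 16–13.
Route 2 vs Route 5: Route 2 wins 16–13.
Route 2 vs Route 9: Route 2 wins 28–1.
Route 2 vs Route 7: Route 2 wins 16–13.
Route 5 vs Route 9: Route 5 wins 26–3.
Route 5 vs Route 7: Route 7 wins 17–12.
Route 9 vs Route 7: Route 7 wins 26–3.
No candidate beats all others: Route 3 beats Route 2 beats Route 5 beats Route 3, a majority cycle.

No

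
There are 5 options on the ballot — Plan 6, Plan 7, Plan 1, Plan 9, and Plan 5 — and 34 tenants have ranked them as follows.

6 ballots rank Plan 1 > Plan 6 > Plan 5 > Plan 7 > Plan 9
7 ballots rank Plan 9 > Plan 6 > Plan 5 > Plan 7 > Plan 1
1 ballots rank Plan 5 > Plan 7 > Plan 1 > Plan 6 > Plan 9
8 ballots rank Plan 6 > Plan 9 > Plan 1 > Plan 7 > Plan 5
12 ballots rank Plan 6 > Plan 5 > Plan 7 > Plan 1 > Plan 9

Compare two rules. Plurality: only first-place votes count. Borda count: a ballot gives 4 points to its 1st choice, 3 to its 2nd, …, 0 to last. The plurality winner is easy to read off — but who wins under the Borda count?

Plurality first-place counts: Plan 6 20, Plan 7 0, Plan 1 6, Plan 9 7, Plan 5 1 → Plan 6.
Borda totals: Plan 6 120, Plan 7 48, Plan 1 54, Plan 9 52, Plan 5 66 → Plan 6.

Plan 6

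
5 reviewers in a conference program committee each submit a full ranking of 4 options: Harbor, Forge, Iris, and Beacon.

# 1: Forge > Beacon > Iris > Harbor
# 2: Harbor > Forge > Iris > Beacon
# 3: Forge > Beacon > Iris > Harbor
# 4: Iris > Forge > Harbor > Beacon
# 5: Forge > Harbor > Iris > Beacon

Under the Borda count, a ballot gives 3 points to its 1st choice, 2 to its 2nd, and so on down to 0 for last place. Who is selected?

Borda scores:
  Harbor: 0 + 3 + 0 + 1 + 2 = 6
  Forge: 3 + 2 + 3 + 2 + 3 = 13
  Iris: 1 + 1 + 1 + 3 + 1 = 7
  Beacon: 2 + 0 + 2 + 0 + 0 = 4
Forge has the highest total.

Forge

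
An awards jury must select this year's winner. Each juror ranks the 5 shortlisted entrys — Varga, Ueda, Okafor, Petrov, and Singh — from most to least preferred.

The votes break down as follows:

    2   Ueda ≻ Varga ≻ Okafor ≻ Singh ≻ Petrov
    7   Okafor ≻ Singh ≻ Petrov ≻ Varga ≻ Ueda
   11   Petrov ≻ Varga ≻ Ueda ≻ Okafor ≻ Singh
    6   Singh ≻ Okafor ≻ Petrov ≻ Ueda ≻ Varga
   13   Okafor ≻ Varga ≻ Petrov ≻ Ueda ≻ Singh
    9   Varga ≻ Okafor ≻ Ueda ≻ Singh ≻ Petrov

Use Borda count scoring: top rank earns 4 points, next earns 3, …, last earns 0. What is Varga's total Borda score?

121

Borda scores:
  Varga: 2·3 + 7·1 + 11·3 + 6·0 + 13·3 + 9·4 = 121
  Ueda: 2·4 + 7·0 + 11·2 + 6·1 + 13·1 + 9·2 = 67
  Okafor: 2·2 + 7·4 + 11·1 + 6·3 + 13·4 + 9·3 = 140
  Petrov: 2·0 + 7·2 + 11·4 + 6·2 + 13·2 + 9·0 = 96
  Singh: 2·1 + 7·3 + 11·0 + 6·4 + 13·0 + 9·1 = 56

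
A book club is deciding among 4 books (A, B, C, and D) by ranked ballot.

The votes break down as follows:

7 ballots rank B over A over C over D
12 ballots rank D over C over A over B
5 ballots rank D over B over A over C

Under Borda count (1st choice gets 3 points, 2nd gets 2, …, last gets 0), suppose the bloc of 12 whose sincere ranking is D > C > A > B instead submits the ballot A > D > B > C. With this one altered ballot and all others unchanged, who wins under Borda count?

A

Borda totals with the altered ballot: A 55, B 43, C 7, D 39.
The switch changes the winner from D to A.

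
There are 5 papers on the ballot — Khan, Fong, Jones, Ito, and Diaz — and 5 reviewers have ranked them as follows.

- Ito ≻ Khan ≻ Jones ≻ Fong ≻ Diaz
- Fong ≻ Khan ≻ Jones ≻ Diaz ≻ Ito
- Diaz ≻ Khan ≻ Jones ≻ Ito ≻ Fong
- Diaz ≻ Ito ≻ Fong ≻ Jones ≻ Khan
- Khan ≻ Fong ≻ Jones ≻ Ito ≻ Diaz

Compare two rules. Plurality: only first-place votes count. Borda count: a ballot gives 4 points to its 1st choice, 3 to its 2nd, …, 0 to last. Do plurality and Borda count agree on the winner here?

Plurality first-place counts: Khan 1, Fong 1, Jones 0, Ito 1, Diaz 2 → Diaz.
Borda totals: Khan 13, Fong 10, Jones 9, Ito 9, Diaz 9 → Khan.
The two rules disagree: plurality picks Diaz, Borda picks Khan.

No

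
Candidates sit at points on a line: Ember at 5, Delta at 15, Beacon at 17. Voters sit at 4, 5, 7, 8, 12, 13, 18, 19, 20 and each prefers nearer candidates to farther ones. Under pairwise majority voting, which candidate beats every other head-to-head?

Delta

With single-peaked preferences on a line, the Condorcet winner is the candidate closest to the median voter.
The median voter (position 12) is closest to Delta at 15.
Check: Delta vs Beacon — voters closer to Delta: 6 of 9.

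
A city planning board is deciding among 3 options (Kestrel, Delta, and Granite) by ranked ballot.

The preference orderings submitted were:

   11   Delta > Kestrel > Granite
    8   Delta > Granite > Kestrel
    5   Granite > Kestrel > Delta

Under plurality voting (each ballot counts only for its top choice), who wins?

Delta

First-place vote totals:
  Kestrel: 0
  Delta: 19
  Granite: 5
Delta has the most first-place votes.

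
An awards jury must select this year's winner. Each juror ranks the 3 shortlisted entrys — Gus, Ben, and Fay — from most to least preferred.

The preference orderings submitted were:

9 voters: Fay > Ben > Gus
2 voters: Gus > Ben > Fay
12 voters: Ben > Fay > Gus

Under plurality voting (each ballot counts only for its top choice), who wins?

Ben

First-place vote totals:
  Gus: 2
  Ben: 12
  Fay: 9
Ben has the most first-place votes.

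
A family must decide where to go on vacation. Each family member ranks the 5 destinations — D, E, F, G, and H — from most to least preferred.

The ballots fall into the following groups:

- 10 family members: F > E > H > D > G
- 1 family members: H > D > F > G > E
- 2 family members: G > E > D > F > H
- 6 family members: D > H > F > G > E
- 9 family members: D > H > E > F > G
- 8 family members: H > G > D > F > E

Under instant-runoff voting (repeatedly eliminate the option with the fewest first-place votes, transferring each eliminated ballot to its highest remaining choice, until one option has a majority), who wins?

D

Round 1: D 15, F 10, H 9, G 2, E 0. E has the fewest and is eliminated.
Round 2: D 15, F 10, H 9, G 2. G has the fewest and is eliminated.
Round 3: D 17, F 10, H 9. H has the fewest and is eliminated.
Round 4: D 26, F 10. D has a majority.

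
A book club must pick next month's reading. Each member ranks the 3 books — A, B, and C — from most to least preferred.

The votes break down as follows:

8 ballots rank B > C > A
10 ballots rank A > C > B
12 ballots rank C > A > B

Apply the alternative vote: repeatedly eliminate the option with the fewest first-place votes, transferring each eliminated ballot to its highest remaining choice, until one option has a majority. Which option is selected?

Round 1: C 12, A 10, B 8. B has the fewest and is eliminated.
Round 2: C 20, A 10. C has a majority.

C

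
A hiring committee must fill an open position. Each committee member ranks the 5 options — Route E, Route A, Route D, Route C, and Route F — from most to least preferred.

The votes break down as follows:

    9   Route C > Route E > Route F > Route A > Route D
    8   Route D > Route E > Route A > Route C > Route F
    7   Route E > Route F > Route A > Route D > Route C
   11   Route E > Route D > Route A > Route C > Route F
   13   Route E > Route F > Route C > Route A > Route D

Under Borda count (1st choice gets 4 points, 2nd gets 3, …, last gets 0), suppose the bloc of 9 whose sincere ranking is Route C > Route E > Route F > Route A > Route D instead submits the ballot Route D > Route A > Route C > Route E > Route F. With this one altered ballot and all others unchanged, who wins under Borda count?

Route E

Borda totals with the altered ballot: Route E 157, Route A 92, Route D 108, Route C 63, Route F 60.
The winner is unchanged: still Route E.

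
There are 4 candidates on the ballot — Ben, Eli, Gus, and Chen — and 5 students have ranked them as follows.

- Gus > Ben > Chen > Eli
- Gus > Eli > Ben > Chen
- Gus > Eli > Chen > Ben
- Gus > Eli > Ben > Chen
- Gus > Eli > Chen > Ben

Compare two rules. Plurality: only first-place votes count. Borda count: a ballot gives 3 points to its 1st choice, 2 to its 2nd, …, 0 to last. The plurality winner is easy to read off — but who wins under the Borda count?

Gus

Plurality first-place counts: Ben 0, Eli 0, Gus 5, Chen 0 → Gus.
Borda totals: Ben 4, Eli 8, Gus 15, Chen 3 → Gus.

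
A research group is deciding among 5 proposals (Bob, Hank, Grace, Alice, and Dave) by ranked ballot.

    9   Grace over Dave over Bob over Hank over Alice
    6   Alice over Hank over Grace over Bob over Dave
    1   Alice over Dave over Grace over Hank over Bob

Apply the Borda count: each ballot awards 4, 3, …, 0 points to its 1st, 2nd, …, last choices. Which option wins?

Borda scores:
  Bob: 9·2 + 6·1 + 0 = 24
  Hank: 9·1 + 6·3 + 1 = 28
  Grace: 9·4 + 6·2 + 2 = 50
  Alice: 9·0 + 6·4 + 4 = 28
  Dave: 9·3 + 6·0 + 3 = 30
Grace has the highest total.

Grace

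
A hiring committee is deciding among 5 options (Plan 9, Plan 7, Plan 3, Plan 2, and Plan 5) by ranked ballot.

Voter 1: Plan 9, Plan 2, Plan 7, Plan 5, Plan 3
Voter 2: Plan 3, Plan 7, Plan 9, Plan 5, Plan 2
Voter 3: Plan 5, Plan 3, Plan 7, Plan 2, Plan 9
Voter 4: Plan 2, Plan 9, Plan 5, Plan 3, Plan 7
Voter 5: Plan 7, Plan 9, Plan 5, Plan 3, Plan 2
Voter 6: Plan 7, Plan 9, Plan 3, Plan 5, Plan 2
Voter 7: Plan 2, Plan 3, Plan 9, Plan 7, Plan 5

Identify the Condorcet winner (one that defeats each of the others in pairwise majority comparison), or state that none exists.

Head-to-head results (7 voters total):
Plan 9 vs Plan 7: Plan 7 wins 4–3.
Plan 9 vs Plan 3: Plan 9 wins 4–3.
Plan 9 vs Plan 2: Plan 9 wins 4–3.
Plan 9 vs Plan 5: Plan 9 wins 6–1.
Plan 7 vs Plan 3: Plan 3 wins 4–3.
Plan 7 vs Plan 2: Plan 7 wins 4–3.
Plan 7 vs Plan 5: Plan 7 wins 5–2.
Plan 3 vs Plan 2: Plan 3 wins 4–3.
Plan 3 vs Plan 5: Plan 5 wins 4–3.
Plan 2 vs Plan 5: Plan 5 wins 4–3.
No candidate beats all others: Plan 9 beats Plan 3 beats Plan 7 beats Plan 9, a majority cycle.

No Condorcet winner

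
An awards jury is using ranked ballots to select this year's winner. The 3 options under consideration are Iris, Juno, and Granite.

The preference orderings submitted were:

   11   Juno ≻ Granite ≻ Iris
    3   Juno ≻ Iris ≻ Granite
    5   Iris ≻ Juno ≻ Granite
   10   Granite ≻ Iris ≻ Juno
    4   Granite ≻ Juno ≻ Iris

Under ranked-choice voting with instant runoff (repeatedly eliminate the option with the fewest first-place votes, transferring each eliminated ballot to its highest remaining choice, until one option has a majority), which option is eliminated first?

Iris

Round 1: Juno 14, Granite 14, Iris 5. Iris has the fewest and is eliminated.
Round 2: Juno 19, Granite 14. Juno has a majority.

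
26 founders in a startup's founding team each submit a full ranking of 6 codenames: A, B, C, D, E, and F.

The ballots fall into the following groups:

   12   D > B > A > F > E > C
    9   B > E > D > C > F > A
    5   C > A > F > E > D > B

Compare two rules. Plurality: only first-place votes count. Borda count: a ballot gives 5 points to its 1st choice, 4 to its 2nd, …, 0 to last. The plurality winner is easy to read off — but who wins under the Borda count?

B

Plurality first-place counts: A 0, B 9, C 5, D 12, E 0, F 0 → D.
Borda totals: A 56, B 93, C 43, D 92, E 58, F 48 → B.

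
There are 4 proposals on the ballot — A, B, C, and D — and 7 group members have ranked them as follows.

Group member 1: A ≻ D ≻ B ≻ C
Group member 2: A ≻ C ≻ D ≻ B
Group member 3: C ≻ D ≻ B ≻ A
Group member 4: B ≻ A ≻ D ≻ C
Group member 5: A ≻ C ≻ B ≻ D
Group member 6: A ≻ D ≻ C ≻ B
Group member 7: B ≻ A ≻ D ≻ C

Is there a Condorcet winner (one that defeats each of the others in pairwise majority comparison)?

Head-to-head results (7 voters total):
A vs B: A wins 4–3.
A vs C: A wins 6–1.
A vs D: A wins 6–1.
B vs C: C wins 4–3.
B vs D: D wins 4–3.
C vs D: D wins 4–3.
A beats each rival — B (4–3), C (6–1), D (6–1) — so A is the Condorcet winner.

Yes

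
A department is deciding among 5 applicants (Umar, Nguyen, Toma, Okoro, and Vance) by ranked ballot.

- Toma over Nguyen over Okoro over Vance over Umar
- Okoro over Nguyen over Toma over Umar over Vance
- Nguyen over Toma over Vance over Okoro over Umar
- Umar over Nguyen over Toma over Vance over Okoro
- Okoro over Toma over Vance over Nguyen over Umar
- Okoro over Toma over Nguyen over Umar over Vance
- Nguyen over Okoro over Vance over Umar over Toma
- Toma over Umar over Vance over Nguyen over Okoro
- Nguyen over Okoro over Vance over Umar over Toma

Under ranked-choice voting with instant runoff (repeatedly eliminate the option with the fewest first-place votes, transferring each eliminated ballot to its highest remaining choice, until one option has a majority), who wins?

Round 1: Nguyen 3, Okoro 3, Toma 2, Umar 1, Vance 0. Vance has the fewest and is eliminated.
Round 2: Nguyen 3, Okoro 3, Toma 2, Umar 1. Umar has the fewest and is eliminated.
Round 3: Nguyen 4, Okoro 3, Toma 2. Toma has the fewest and is eliminated.
Round 4: Nguyen 6, Okoro 3. Nguyen has a majority.

Nguyen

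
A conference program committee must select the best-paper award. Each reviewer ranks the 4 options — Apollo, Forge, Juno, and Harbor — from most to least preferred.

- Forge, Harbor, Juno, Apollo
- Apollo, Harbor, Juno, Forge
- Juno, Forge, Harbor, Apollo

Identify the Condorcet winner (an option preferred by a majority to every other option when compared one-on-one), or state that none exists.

Head-to-head results (3 voters total):
Apollo vs Forge: Forge wins 2–1.
Apollo vs Juno: Juno wins 2–1.
Apollo vs Harbor: Harbor wins 2–1.
Forge vs Juno: Juno wins 2–1.
Forge vs Harbor: Forge wins 2–1.
Juno vs Harbor: Harbor wins 2–1.
No candidate beats all others: Forge beats Harbor beats Juno beats Forge, a majority cycle.

There is no Condorcet winner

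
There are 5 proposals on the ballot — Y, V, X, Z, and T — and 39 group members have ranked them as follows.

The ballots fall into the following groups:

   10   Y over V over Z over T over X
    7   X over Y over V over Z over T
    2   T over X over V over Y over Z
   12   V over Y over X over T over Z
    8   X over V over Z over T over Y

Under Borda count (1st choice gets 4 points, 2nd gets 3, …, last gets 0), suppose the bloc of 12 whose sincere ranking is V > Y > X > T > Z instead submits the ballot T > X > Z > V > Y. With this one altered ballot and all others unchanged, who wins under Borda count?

Borda totals with the altered ballot: Y 63, V 84, X 102, Z 67, T 74.
The switch changes the winner from V to X.

X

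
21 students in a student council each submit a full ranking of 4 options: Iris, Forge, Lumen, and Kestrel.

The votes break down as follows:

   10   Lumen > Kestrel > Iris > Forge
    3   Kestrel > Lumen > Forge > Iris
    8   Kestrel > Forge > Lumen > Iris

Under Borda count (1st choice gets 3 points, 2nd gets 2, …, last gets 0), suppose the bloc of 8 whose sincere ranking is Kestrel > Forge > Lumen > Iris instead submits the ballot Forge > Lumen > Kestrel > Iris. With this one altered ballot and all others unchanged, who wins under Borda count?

Lumen

Borda totals with the altered ballot: Iris 10, Forge 27, Lumen 52, Kestrel 37.
The switch changes the winner from Kestrel to Lumen.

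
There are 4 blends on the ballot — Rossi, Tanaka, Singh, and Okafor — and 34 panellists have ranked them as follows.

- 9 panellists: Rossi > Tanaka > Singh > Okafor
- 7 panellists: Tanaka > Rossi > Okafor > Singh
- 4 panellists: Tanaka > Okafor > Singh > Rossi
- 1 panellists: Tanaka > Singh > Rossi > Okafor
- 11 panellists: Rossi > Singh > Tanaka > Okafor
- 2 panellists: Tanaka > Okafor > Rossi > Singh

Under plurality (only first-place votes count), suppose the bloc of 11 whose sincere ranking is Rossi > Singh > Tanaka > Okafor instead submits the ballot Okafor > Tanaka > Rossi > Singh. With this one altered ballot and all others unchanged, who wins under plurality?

Tanaka

First-place totals with the altered ballot: Rossi 9, Tanaka 14, Singh 0, Okafor 11.
The switch changes the winner from Rossi to Tanaka.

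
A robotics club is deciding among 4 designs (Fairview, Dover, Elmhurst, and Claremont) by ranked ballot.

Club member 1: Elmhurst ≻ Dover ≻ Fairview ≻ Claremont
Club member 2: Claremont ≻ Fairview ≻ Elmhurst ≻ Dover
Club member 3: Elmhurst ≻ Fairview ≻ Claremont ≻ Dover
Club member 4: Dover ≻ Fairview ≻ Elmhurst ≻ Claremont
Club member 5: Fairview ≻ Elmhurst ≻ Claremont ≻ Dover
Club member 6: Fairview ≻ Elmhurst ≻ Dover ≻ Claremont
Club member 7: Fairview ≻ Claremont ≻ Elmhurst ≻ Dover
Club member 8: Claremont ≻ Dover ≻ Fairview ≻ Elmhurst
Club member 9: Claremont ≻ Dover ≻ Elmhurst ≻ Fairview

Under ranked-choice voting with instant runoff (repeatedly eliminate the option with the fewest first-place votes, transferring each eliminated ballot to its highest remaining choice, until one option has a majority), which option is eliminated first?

Dover

Round 1: Fairview 3, Claremont 3, Elmhurst 2, Dover 1. Dover has the fewest and is eliminated.
Round 2: Fairview 4, Claremont 3, Elmhurst 2. Elmhurst has the fewest and is eliminated.
Round 3: Fairview 6, Claremont 3. Fairview has a majority.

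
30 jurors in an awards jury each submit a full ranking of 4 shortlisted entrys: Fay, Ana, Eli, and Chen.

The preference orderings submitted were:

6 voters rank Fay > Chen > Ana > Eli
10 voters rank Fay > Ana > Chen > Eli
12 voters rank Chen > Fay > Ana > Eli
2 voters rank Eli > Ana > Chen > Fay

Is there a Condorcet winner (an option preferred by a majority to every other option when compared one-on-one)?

Head-to-head results (30 voters total):
Fay vs Ana: Fay wins 28–2.
Fay vs Eli: Fay wins 28–2.
Fay vs Chen: Fay wins 16–14.
Ana vs Eli: Ana wins 28–2.
Ana vs Chen: Chen wins 18–12.
Eli vs Chen: Chen wins 28–2.
Fay beats each rival — Ana (28–2), Eli (28–2), Chen (16–14) — so Fay is the Condorcet winner.

Yes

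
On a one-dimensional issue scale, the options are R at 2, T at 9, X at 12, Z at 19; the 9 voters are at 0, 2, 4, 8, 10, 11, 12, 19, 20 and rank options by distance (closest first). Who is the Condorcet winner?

T

With single-peaked preferences on a line, the Condorcet winner is the candidate closest to the median voter.
The median voter (position 10) is closest to T at 9.
Check: T vs Z — voters closer to T: 7 of 9.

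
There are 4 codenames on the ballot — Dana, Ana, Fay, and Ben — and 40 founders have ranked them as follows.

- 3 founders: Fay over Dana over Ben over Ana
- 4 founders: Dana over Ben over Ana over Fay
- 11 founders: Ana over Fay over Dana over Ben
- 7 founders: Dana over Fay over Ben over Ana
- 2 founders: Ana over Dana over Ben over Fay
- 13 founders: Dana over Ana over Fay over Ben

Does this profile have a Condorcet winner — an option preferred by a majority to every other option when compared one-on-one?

Yes

Head-to-head results (40 voters total):
Dana vs Ana: Dana wins 27–13.
Dana vs Fay: Dana wins 26–14.
Dana vs Ben: Dana wins 40–0.
Ana vs Fay: Ana wins 30–10.
Ana vs Ben: Ana wins 26–14.
Fay vs Ben: Fay wins 34–6.
Dana beats each rival — Ana (27–13), Fay (26–14), Ben (40–0) — so Dana is the Condorcet winner.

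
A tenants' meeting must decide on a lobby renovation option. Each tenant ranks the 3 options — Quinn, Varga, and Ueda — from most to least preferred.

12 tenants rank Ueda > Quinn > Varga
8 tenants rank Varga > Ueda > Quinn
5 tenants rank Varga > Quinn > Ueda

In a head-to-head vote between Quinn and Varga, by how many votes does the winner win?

Ballots ranking Quinn above Varga: 12.
Ballots ranking Varga above Quinn: 8+5 = 13.
Varga wins 13–12, a margin of 1.

1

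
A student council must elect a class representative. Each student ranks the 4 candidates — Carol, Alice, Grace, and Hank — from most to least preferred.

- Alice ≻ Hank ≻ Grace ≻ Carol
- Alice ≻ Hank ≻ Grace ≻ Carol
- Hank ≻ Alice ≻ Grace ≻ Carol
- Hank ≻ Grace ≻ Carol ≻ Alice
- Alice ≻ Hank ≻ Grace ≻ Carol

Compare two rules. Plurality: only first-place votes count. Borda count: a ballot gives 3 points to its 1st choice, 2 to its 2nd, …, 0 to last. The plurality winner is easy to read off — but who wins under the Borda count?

Plurality first-place counts: Carol 0, Alice 3, Grace 0, Hank 2 → Alice.
Borda totals: Carol 1, Alice 11, Grace 6, Hank 12 → Hank.

Hank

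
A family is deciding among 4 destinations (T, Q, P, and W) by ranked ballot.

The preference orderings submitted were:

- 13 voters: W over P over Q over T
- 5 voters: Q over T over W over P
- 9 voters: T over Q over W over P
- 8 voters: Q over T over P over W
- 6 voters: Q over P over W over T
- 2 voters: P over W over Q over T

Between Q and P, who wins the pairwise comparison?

Ballots ranking Q above P: 5+9+8+6 = 28.
Ballots ranking P above Q: 13+2 = 15.
Q wins the head-to-head, 28–15.

Q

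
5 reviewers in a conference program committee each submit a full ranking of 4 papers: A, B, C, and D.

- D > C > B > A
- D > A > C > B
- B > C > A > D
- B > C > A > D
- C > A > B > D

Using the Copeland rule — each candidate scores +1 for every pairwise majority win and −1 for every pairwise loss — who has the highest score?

C

Pairwise results:
  A vs B: B wins 3–2.
  A vs C: C wins 4–1.
  A vs D: A wins 3–2.
  B vs C: C wins 3–2.
  B vs D: B wins 3–2.
  C vs D: C wins 3–2.
Copeland scores (wins − losses):
  A: 1 − 2 = -1
  B: 2 − 1 = 1
  C: 3 − 0 = 3
  D: 0 − 3 = -3
C has the best Copeland score.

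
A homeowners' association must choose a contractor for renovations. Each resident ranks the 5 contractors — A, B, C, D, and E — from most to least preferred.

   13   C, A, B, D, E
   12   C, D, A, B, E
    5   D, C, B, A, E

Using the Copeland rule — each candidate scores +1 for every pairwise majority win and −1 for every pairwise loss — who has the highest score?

Pairwise results:
  A vs B: A wins 25–5.
  A vs C: C wins 30–0.
  A vs D: D wins 17–13.
  A vs E: A wins 30–0.
  B vs C: C wins 30–0.
  B vs D: D wins 17–13.
  B vs E: B wins 30–0.
  C vs D: C wins 25–5.
  C vs E: C wins 30–0.
  D vs E: D wins 30–0.
Copeland scores (wins − losses):
  A: 2 − 2 = 0
  B: 1 − 3 = -2
  C: 4 − 0 = 4
  D: 3 − 1 = 2
  E: 0 − 4 = -4
C has the best Copeland score.

C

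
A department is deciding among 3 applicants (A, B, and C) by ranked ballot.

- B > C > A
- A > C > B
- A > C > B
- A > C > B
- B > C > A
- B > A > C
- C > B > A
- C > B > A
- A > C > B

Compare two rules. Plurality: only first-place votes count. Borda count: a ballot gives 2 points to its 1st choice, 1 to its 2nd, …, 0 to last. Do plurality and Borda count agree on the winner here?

No

Plurality first-place counts: A 4, B 3, C 2 → A.
Borda totals: A 9, B 8, C 10 → C.
The two rules disagree: plurality picks A, Borda picks C.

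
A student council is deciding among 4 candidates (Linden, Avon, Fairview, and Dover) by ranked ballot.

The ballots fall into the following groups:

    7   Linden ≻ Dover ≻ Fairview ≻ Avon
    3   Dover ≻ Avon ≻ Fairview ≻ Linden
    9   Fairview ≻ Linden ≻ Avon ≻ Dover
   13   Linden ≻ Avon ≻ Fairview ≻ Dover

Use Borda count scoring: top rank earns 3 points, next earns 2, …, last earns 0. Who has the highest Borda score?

Borda scores:
  Linden: 7·3 + 3·0 + 9·2 + 13·3 = 78
  Avon: 7·0 + 3·2 + 9·1 + 13·2 = 41
  Fairview: 7·1 + 3·1 + 9·3 + 13·1 = 50
  Dover: 7·2 + 3·3 + 9·0 + 13·0 = 23
Linden has the highest total.

Linden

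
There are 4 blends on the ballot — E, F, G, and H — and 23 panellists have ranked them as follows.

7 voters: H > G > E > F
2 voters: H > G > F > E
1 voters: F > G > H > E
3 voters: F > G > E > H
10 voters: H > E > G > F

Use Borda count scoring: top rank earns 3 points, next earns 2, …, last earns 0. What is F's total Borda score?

14

Borda scores:
  E: 7·1 + 2·0 + 0 + 3·1 + 10·2 = 30
  F: 7·0 + 2·1 + 3 + 3·3 + 10·0 = 14
  G: 7·2 + 2·2 + 2 + 3·2 + 10·1 = 36
  H: 7·3 + 2·3 + 1 + 3·0 + 10·3 = 58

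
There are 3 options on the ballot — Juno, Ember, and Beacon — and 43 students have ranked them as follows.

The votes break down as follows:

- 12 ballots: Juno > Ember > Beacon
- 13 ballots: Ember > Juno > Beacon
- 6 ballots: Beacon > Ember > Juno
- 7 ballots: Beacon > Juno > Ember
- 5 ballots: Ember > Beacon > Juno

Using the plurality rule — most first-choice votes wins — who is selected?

Ember

First-place vote totals:
  Juno: 12
  Ember: 18
  Beacon: 13
Ember has the most first-place votes.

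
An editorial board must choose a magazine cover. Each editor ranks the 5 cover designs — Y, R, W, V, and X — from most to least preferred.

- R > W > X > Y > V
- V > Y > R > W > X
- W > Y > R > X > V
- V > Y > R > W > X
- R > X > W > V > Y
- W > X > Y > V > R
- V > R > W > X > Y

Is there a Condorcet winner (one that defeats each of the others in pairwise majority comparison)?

Head-to-head results (7 voters total):
Y vs R: Y wins 4–3.
Y vs W: W wins 5–2.
Y vs V: V wins 4–3.
Y vs X: X wins 4–3.
R vs W: R wins 5–2.
R vs V: V wins 4–3.
R vs X: R wins 6–1.
W vs V: W wins 4–3.
W vs X: W wins 6–1.
V vs X: X wins 4–3.
No candidate beats all others: Y beats R beats W beats Y, a majority cycle.

No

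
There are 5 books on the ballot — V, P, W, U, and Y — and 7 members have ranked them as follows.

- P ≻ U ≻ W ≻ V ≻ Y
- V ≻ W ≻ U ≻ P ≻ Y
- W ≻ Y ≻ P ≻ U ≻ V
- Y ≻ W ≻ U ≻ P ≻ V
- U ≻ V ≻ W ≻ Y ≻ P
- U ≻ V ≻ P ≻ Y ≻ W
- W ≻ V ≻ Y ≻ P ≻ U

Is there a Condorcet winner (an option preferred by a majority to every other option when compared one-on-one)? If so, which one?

W

Head-to-head results (7 voters total):
V vs P: V wins 4–3.
V vs W: W wins 4–3.
V vs U: U wins 5–2.
V vs Y: V wins 5–2.
P vs W: W wins 5–2.
P vs U: U wins 4–3.
P vs Y: Y wins 4–3.
W vs U: W wins 4–3.
W vs Y: W wins 5–2.
U vs Y: U wins 4–3.
W beats each rival — V (4–3), P (5–2), U (4–3), Y (5–2) — so W is the Condorcet winner.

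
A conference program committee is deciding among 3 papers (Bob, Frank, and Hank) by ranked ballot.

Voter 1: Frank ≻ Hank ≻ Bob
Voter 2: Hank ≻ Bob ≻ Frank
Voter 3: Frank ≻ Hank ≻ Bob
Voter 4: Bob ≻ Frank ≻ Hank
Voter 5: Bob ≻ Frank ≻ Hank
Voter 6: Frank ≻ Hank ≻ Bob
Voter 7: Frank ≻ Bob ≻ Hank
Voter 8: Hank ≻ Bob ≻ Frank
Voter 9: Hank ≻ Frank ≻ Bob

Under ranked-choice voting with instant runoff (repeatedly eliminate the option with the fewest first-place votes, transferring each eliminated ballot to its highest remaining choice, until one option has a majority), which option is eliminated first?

Round 1: Frank 4, Hank 3, Bob 2. Bob has the fewest and is eliminated.
Round 2: Frank 6, Hank 3. Frank has a majority.

Bob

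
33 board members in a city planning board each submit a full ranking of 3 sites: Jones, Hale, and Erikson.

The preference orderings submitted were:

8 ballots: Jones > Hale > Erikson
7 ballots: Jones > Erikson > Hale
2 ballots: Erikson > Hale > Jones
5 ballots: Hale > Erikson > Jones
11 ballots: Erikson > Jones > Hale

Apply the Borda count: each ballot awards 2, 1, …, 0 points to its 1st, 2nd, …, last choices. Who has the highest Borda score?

Borda scores:
  Jones: 8·2 + 7·2 + 2·0 + 5·0 + 11·1 = 41
  Hale: 8·1 + 7·0 + 2·1 + 5·2 + 11·0 = 20
  Erikson: 8·0 + 7·1 + 2·2 + 5·1 + 11·2 = 38
Jones has the highest total.

Jones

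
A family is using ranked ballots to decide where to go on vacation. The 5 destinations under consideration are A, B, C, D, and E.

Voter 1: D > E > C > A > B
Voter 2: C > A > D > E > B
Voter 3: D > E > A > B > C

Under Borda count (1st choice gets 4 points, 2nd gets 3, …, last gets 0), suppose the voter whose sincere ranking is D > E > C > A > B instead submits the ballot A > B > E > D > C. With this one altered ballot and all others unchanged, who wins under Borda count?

A

Borda totals with the altered ballot: A 9, B 4, C 4, D 7, E 6.
The switch changes the winner from D to A.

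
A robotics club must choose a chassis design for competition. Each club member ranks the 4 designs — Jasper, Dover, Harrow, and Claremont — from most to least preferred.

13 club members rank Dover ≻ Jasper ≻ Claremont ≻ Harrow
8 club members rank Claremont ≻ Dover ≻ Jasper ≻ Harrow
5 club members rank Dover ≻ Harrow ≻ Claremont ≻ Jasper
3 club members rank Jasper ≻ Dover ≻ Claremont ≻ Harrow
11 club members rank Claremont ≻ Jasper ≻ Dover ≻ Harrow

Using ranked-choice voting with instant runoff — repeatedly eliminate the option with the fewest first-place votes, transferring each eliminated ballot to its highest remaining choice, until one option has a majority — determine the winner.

Round 1: Claremont 19, Dover 18, Jasper 3, Harrow 0. Harrow has the fewest and is eliminated.
Round 2: Claremont 19, Dover 18, Jasper 3. Jasper has the fewest and is eliminated.
Round 3: Dover 21, Claremont 19. Dover has a majority.

Dover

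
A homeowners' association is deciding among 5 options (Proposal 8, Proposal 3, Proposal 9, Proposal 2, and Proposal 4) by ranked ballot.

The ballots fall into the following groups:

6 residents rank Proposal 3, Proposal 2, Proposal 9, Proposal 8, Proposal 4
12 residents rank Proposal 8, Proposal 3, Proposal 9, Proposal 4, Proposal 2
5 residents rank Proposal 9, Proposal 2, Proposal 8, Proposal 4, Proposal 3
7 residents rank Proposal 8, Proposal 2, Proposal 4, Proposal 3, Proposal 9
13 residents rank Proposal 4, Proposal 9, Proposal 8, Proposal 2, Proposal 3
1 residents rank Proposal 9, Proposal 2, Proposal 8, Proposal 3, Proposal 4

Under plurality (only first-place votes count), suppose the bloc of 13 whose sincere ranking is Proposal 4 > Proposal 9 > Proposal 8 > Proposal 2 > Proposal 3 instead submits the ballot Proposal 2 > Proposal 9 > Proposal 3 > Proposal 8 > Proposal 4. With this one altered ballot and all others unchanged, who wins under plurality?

First-place totals with the altered ballot: Proposal 8 19, Proposal 3 6, Proposal 9 6, Proposal 2 13, Proposal 4 0.
The winner is unchanged: still Proposal 8.

Proposal 8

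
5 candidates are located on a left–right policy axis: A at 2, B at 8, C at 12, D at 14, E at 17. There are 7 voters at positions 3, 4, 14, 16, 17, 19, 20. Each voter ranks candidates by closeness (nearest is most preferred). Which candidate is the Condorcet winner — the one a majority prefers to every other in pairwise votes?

E

With single-peaked preferences on a line, the Condorcet winner is the candidate closest to the median voter.
The median voter (position 16) is closest to E at 17.
Check: E vs C — voters closer to E: 4 of 7.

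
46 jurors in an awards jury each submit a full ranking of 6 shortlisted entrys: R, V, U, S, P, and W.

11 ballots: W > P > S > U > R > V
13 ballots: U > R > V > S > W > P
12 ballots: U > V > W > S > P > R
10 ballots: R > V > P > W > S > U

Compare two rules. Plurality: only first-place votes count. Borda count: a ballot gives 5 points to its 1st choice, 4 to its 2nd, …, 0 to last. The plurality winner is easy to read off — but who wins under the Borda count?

U

Plurality first-place counts: R 10, V 0, U 25, S 0, P 0, W 11 → U.
Borda totals: R 113, V 127, U 147, S 93, P 86, W 124 → U.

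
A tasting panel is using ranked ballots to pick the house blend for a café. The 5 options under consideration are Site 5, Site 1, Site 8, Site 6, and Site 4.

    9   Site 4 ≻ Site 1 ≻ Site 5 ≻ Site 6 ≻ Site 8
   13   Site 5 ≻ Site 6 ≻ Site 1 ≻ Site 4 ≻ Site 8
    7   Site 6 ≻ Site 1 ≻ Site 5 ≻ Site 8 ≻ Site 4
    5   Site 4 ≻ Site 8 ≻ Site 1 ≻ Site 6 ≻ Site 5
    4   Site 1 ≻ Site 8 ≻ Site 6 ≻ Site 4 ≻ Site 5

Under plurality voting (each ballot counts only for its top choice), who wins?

First-place vote totals:
  Site 5: 13
  Site 1: 4
  Site 8: 0
  Site 6: 7
  Site 4: 14
Site 4 has the most first-place votes.

Site 4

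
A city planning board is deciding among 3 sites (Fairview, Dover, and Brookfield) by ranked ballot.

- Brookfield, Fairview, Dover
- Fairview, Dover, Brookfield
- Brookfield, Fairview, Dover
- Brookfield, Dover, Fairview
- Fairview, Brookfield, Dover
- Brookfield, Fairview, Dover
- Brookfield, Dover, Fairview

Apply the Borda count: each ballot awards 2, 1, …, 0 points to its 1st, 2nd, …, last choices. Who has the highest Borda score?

Borda scores:
  Fairview: 1 + 2 + 1 + 0 + 2 + 1 + 0 = 7
  Dover: 0 + 1 + 0 + 1 + 0 + 0 + 1 = 3
  Brookfield: 2 + 0 + 2 + 2 + 1 + 2 + 2 = 11
Brookfield has the highest total.

Brookfield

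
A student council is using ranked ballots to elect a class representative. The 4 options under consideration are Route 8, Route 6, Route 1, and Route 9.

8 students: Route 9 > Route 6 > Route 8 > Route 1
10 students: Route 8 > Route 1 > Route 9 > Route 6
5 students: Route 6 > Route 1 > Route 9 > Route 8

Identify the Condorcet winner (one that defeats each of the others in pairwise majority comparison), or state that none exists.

There is no Condorcet winner

Head-to-head results (23 voters total):
Route 8 vs Route 6: Route 6 wins 13–10.
Route 8 vs Route 1: Route 8 wins 18–5.
Route 8 vs Route 9: Route 9 wins 13–10.
Route 6 vs Route 1: Route 6 wins 13–10.
Route 6 vs Route 9: Route 9 wins 18–5.
Route 1 vs Route 9: Route 1 wins 15–8.
No candidate beats all others: Route 8 beats Route 1 beats Route 9 beats Route 8, a majority cycle.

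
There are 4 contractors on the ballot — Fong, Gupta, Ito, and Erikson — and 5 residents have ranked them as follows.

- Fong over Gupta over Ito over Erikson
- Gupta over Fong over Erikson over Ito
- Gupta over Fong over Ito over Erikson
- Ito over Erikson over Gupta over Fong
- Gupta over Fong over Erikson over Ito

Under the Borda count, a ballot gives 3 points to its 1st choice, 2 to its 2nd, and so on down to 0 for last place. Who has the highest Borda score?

Borda scores:
  Fong: 3 + 2 + 2 + 0 + 2 = 9
  Gupta: 2 + 3 + 3 + 1 + 3 = 12
  Ito: 1 + 0 + 1 + 3 + 0 = 5
  Erikson: 0 + 1 + 0 + 2 + 1 = 4
Gupta has the highest total.

Gupta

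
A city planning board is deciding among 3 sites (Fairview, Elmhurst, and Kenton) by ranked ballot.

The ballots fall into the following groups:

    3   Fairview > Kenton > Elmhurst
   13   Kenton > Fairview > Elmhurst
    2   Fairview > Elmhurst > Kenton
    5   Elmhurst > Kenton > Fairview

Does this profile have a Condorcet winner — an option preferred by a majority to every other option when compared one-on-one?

Head-to-head results (23 voters total):
Fairview vs Elmhurst: Fairview wins 18–5.
Fairview vs Kenton: Kenton wins 18–5.
Elmhurst vs Kenton: Kenton wins 16–7.
Kenton beats each rival — Fairview (18–5), Elmhurst (16–7) — so Kenton is the Condorcet winner.

Yes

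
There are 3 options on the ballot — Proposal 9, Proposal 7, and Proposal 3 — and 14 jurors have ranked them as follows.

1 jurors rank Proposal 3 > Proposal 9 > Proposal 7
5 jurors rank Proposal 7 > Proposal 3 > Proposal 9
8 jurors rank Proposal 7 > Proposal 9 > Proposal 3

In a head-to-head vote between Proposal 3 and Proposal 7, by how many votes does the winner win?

Ballots ranking Proposal 3 above Proposal 7: 1.
Ballots ranking Proposal 7 above Proposal 3: 5+8 = 13.
Proposal 7 wins 13–1, a margin of 12.

12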